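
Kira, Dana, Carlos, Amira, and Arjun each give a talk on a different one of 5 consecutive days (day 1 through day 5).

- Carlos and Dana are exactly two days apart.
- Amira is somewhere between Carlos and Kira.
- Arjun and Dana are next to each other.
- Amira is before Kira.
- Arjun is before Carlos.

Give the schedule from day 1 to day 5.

Dana, Arjun, Carlos, Amira, Kira

From clues 1–2: Amira is in {2,3,4}.
From clues 1–3: Kira is in {1,5}.
From clues 1–4: Kira → day 5.
From clues 1–5: Dana → day 1, Arjun → day 2, Carlos → day 3, Amira → day 4.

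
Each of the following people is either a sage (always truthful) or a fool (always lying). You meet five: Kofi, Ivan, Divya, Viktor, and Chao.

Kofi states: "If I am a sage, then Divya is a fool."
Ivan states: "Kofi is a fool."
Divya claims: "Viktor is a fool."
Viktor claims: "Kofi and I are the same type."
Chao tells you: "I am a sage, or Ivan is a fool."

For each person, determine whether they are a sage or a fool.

Kofi: sage, Ivan: fool, Divya: fool, Viktor: sage, Chao: sage

Consider Kofi. Suppose Kofi is a fool.
Then Kofi's own statement would have to be false, but it can't be — contradiction.
So Kofi is a sage.
With that fixed, Ivan's statement is false, so Ivan is a fool.
With that fixed, Chao's statement is true, so Chao is a sage.
Consider Divya. Suppose Divya is a sage.
Then Kofi's statement comes out false, contradicting Kofi being a sage.
So Divya is a fool.
Consider Viktor. Suppose Viktor is a fool.
Then Divya's statement comes out true, contradicting Divya being a fool.
So Viktor is a sage.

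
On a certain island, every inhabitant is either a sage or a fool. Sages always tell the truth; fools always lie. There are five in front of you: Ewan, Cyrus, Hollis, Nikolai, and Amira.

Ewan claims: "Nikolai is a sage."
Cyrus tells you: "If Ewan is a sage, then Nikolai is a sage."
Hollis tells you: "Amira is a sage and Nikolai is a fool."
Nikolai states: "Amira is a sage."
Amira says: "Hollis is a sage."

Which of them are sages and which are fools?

Consider Ewan. Suppose Ewan is a sage.
Then no assignment of the remaining roles makes every statement match its speaker's type — contradiction.
So Ewan is a fool.
With that fixed, Cyrus's statement is true, so Cyrus is a sage.
Consider Hollis. Suppose Hollis is a sage.
Then no assignment of the remaining roles makes every statement match its speaker's type — contradiction.
So Hollis is a fool.
With that fixed, Amira's statement is false, so Amira is a fool.
With that fixed, Nikolai's statement is false, so Nikolai is a fool.

Ewan: fool, Cyrus: sage, Hollis: fool, Nikolai: fool, Amira: fool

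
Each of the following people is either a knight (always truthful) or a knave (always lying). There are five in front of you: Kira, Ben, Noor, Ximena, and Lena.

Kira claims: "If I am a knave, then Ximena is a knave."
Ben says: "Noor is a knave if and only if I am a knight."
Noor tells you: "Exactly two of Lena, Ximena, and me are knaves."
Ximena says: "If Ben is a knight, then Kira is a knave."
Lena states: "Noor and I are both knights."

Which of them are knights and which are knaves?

Consider Kira. Suppose Kira is a knave.
Then no assignment of the remaining roles makes every statement match its speaker's type — contradiction.
So Kira is a knight.
Consider Ben. Suppose Ben is a knave.
Then no assignment of the remaining roles makes every statement match its speaker's type — contradiction.
So Ben is a knight.
With that fixed, Ximena's statement is false, so Ximena is a knave.
Consider Noor. Suppose Noor is a knight.
Then Ben's statement comes out false, contradicting Ben being a knight.
So Noor is a knave.
With that fixed, Lena's statement is false, so Lena is a knave.

Kira: knight, Ben: knight, Noor: knave, Ximena: knave, Lena: knave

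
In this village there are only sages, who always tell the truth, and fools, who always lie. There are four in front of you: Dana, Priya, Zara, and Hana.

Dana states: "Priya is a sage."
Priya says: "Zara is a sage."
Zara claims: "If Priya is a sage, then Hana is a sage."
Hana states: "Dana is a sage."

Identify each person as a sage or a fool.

Consider Dana. Suppose Dana is a fool.
Then no assignment of the remaining roles makes every statement match its speaker's type — contradiction.
So Dana is a sage.
With that fixed, Hana's statement is true, so Hana is a sage.
With that fixed, Zara's statement is true, so Zara is a sage.
With that fixed, Priya's statement is true, so Priya is a sage.

Dana: sage, Priya: sage, Zara: sage, Hana: sage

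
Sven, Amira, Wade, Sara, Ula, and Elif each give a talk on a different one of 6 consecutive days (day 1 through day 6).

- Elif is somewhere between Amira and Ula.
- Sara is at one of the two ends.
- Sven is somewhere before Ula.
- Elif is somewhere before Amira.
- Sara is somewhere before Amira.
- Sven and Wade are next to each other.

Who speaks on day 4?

Ula

With clues 1–2, Sara is ruled out for day 4.
With clues 1–4, Sven is ruled out for day 4.
With clues 1–5, Amira is ruled out for day 4.
With clues 1–6, Elif and Wade are ruled out for day 4.
So day 4 is Ula.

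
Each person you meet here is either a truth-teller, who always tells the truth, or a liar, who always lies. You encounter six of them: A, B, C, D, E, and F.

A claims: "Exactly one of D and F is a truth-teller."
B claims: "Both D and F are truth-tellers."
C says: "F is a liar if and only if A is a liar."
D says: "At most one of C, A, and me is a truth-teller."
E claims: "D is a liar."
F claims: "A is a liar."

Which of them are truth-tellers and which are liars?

Consider A. Suppose A is a truth-teller.
Then no assignment of the remaining roles makes every statement match its speaker's type — contradiction.
So A is a liar.
With that fixed, F's statement is true, so F is a truth-teller.
With that fixed, C's statement is false, so C is a liar.
With that fixed, D's statement is true, so D is a truth-teller.
With that fixed, E's statement is false, so E is a liar.
With that fixed, B's statement is true, so B is a truth-teller.

A: liar, B: truth-teller, C: liar, D: truth-teller, E: liar, F: truth-teller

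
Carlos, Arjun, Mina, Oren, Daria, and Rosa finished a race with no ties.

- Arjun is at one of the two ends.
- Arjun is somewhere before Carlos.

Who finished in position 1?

With clues 1–2, Carlos, Daria, Mina, Oren, and Rosa are ruled out for place 1.
So place 1 is Arjun.

Arjun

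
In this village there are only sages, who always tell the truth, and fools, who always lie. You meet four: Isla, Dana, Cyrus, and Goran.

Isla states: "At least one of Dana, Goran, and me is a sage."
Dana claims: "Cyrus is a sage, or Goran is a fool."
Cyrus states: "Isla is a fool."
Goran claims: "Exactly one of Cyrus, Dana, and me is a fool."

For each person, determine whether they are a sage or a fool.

Isla: sage, Dana: sage, Cyrus: fool, Goran: fool

Consider Isla. Suppose Isla is a fool.
Then no assignment of the remaining roles makes every statement match its speaker's type — contradiction.
So Isla is a sage.
With that fixed, Cyrus's statement is false, so Cyrus is a fool.
Consider Dana. Suppose Dana is a fool.
Then no assignment of the remaining roles makes every statement match its speaker's type — contradiction.
So Dana is a sage.
Consider Goran. Suppose Goran is a sage.
Then Dana's statement comes out false, contradicting Dana being a sage.
So Goran is a fool.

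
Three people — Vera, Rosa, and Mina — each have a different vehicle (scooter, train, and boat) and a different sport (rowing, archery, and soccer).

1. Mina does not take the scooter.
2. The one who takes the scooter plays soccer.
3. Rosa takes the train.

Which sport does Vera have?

With clues 1–3, archery and rowing are impossible for Vera's sport.
That leaves soccer.

soccer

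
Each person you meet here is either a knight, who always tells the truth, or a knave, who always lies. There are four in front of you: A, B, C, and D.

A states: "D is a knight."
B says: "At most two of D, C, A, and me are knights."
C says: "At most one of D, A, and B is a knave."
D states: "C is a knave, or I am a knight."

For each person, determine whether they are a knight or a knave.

Consider A. Suppose A is a knave.
Then no assignment of the remaining roles makes every statement match its speaker's type — contradiction.
So A is a knight.
Consider B. Suppose B is a knight.
Then no assignment of the remaining roles makes every statement match its speaker's type — contradiction.
So B is a knave.
Consider C. Suppose C is a knave.
Then B's statement comes out true, contradicting B being a knave.
So C is a knight.
Consider D. Suppose D is a knave.
Then A's statement comes out false, contradicting A being a knight.
So D is a knight.

A: knight, B: knave, C: knight, D: knight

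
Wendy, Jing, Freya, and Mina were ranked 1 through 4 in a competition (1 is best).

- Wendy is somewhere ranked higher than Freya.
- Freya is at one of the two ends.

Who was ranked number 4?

Freya

With clue 1, Wendy is ruled out for rank 4.
With clues 1–2, Jing and Mina are ruled out for rank 4.
So rank 4 is Freya.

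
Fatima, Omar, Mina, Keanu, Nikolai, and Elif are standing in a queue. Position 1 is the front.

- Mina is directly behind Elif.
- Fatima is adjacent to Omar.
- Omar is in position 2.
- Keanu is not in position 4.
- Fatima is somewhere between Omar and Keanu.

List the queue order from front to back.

Nikolai, Omar, Fatima, Elif, Mina, Keanu

From clue 1: Mina is in {2,3,4,5,6}.
From clues 1–3: Omar → position 2.
From clues 1–4: Fatima is in {1,3}.
From clues 1–5: Nikolai → position 1, Fatima → position 3, Elif → position 4, Mina → position 5, Keanu → position 6.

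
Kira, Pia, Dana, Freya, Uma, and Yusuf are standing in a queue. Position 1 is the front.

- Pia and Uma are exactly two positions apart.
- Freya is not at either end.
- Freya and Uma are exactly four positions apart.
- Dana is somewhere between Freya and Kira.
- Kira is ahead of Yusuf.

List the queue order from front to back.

Uma, Kira, Pia, Dana, Freya, Yusuf

From clues 1–2: Freya is in {2,3,4,5}.
From clues 1–3: Pia is in {3,4}.
From clues 1–4: Kira is in {2,5}.
From clues 1–5: Uma → position 1, Kira → position 2, Pia → position 3, Dana → position 4, Freya → position 5, Yusuf → position 6.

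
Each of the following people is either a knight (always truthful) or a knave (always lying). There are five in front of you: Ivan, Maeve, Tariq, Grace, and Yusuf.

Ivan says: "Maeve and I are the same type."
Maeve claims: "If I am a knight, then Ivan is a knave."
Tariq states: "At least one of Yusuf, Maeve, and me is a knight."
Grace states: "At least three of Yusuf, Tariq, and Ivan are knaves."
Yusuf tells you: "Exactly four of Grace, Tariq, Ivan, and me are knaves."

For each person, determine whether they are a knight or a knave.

Consider Ivan. Suppose Ivan is a knight.
Then whichever role Maeve has, Maeve's statement has the wrong truth value — contradiction.
So Ivan is a knave.
With that fixed, Maeve's statement is true, so Maeve is a knight.
With that fixed, Tariq's statement is true, so Tariq is a knight.
With that fixed, Grace's statement is false, so Grace is a knave.
With that fixed, Yusuf's statement is false, so Yusuf is a knave.

Ivan: knave, Maeve: knight, Tariq: knight, Grace: knave, Yusuf: knave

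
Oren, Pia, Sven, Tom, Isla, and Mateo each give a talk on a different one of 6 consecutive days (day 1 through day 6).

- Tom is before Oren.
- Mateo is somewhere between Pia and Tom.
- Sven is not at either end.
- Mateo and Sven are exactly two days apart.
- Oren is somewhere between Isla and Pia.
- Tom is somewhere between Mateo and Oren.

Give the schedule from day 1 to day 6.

Pia, Mateo, Tom, Sven, Oren, Isla

From clue 1: Oren is in {2,3,4,5,6}.
From clues 1–2: Mateo is in {2,3,4,5}.
From clues 1–3: Sven is in {2,3,4,5}.
From clues 1–5: Oren is in {4,5}.
From clues 1–6: Pia → day 1, Mateo → day 2, Tom → day 3, Sven → day 4, Oren → day 5, Isla → day 6.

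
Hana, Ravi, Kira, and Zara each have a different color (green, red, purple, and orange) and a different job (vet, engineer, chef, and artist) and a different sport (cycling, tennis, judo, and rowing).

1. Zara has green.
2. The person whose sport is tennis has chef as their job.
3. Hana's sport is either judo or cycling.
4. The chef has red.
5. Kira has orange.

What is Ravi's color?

Clue 1 rules out green for Ravi's color.
With clues 1–5, orange and purple are impossible for Ravi's color.
That leaves red.

red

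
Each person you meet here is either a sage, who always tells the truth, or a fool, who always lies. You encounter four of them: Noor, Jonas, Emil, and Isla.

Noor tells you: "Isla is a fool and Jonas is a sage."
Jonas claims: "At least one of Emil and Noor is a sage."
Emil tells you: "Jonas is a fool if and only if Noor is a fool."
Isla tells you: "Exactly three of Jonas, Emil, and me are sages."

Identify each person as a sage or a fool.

Consider Noor. Suppose Noor is a fool.
Then no assignment of the remaining roles makes every statement match its speaker's type — contradiction.
So Noor is a sage.
With that fixed, Jonas's statement is true, so Jonas is a sage.
With that fixed, Emil's statement is true, so Emil is a sage.
Consider Isla. Suppose Isla is a sage.
Then Noor's statement comes out false, contradicting Noor being a sage.
So Isla is a fool.

Noor: sage, Jonas: sage, Emil: sage, Isla: fool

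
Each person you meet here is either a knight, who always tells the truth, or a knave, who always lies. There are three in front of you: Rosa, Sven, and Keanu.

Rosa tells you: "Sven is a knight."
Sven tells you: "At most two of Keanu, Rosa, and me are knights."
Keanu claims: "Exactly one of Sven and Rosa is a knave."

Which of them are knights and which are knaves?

Rosa: knight, Sven: knight, Keanu: knave

Consider Rosa. Suppose Rosa is a knave.
Then no assignment of the remaining roles makes every statement match its speaker's type — contradiction.
So Rosa is a knight.
Consider Sven. Suppose Sven is a knave.
Then Rosa's statement comes out false, contradicting Rosa being a knight.
So Sven is a knight.
With that fixed, Keanu's statement is false, so Keanu is a knave.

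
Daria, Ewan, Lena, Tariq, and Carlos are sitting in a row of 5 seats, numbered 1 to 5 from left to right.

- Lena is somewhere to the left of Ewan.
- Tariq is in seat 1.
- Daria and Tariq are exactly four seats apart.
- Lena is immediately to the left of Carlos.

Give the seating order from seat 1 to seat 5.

Tariq, Lena, Carlos, Ewan, Daria

From clue 1: Ewan is in {2,3,4,5}.
From clues 1–2: Tariq → seat 1.
From clues 1–3: Daria → seat 5.
From clues 1–4: Lena → seat 2, Carlos → seat 3, Ewan → seat 4.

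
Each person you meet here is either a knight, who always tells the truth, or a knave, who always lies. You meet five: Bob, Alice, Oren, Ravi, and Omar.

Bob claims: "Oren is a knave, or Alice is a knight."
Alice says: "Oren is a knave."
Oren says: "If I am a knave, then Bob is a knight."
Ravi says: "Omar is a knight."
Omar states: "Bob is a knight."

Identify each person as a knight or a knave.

Bob: knave, Alice: knave, Oren: knight, Ravi: knave, Omar: knave

Consider Bob. Suppose Bob is a knight.
Then no assignment of the remaining roles makes every statement match its speaker's type — contradiction.
So Bob is a knave.
With that fixed, Omar's statement is false, so Omar is a knave.
With that fixed, Ravi's statement is false, so Ravi is a knave.
Consider Alice. Suppose Alice is a knight.
Then Bob's statement comes out true, contradicting Bob being a knave.
So Alice is a knave.
Consider Oren. Suppose Oren is a knave.
Then Bob's statement comes out true, contradicting Bob being a knave.
So Oren is a knight.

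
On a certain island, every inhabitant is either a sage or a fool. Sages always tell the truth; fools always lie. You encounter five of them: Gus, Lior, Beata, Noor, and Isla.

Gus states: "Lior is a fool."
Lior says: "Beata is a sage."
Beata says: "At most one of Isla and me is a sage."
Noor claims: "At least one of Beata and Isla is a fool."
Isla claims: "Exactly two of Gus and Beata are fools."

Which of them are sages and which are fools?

Gus: fool, Lior: sage, Beata: sage, Noor: sage, Isla: fool

Consider Gus. Suppose Gus is a sage.
Then no assignment of the remaining roles makes every statement match its speaker's type — contradiction.
So Gus is a fool.
Consider Lior. Suppose Lior is a fool.
Then Gus's statement comes out true, contradicting Gus being a fool.
So Lior is a sage.
Consider Beata. Suppose Beata is a fool.
Then Lior's statement comes out false, contradicting Lior being a sage.
So Beata is a sage.
With that fixed, Isla's statement is false, so Isla is a fool.
With that fixed, Noor's statement is true, so Noor is a sage.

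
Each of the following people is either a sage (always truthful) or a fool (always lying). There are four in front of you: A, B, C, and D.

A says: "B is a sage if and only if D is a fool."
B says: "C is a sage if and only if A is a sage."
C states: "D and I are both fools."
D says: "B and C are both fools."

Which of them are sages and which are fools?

A: sage, B: fool, C: fool, D: sage

Consider A. Suppose A is a fool.
Then no assignment of the remaining roles makes every statement match its speaker's type — contradiction.
So A is a sage.
Consider B. Suppose B is a sage.
Then no assignment of the remaining roles makes every statement match its speaker's type — contradiction.
So B is a fool.
Consider C. Suppose C is a sage.
Then B's statement comes out true, contradicting B being a fool.
So C is a fool.
With that fixed, D's statement is true, so D is a sage.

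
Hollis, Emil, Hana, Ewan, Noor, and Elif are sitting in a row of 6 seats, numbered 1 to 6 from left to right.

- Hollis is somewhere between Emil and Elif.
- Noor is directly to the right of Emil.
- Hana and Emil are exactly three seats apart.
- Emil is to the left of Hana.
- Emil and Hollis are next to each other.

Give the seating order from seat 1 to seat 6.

Elif, Hollis, Emil, Noor, Ewan, Hana

From clue 1: Hollis is in {2,3,4,5}.
From clues 1–4: Emil is in {1,2,3}.
From clues 1–5: Elif → seat 1, Hollis → seat 2, Emil → seat 3, Noor → seat 4, Ewan → seat 5, Hana → seat 6.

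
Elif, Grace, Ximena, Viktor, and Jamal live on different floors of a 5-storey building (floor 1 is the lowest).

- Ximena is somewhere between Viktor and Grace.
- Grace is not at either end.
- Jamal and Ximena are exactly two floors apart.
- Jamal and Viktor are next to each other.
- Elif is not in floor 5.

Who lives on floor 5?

With clue 1, Ximena is ruled out for floor 5.
With clues 1–2, Grace is ruled out for floor 5.
With clues 1–4, Viktor is ruled out for floor 5.
With clues 1–5, Elif is ruled out for floor 5.
So floor 5 is Jamal.

Jamal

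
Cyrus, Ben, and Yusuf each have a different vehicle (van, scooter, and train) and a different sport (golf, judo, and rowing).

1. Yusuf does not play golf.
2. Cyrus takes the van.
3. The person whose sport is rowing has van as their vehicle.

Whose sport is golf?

Ben

Clue 1 rules out Yusuf for the one with sport golf.
With clues 1–3, Cyrus is impossible for the one with sport golf.
That leaves Ben.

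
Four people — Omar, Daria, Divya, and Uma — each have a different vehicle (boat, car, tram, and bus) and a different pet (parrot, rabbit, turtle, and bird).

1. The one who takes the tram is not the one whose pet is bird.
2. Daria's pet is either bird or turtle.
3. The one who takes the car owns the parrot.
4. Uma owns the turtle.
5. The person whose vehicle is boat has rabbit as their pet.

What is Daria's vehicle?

With clues 1–3, car is impossible for Daria's vehicle.
With clues 1–4, tram is impossible for Daria's vehicle.
With clues 1–5, boat is impossible for Daria's vehicle.
That leaves bus.

bus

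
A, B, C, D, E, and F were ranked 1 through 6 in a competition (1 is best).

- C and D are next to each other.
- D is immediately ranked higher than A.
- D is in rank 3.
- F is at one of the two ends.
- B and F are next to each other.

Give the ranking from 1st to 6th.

From clues 1–2: A is in {3,4,5,6}.
From clues 1–3: C → rank 2, D → rank 3, A → rank 4.
From clues 1–4: F is in {1,6}.
From clues 1–5: E → rank 1, B → rank 5, F → rank 6.

E, C, D, A, B, F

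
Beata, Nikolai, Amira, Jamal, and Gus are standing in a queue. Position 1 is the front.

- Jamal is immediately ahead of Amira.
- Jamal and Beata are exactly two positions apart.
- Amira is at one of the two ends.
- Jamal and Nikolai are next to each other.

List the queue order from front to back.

From clue 1: Amira is in {2,3,4,5}.
From clues 1–3: Beata → position 2, Jamal → position 4, Amira → position 5.
From clues 1–4: Gus → position 1, Nikolai → position 3.

Gus, Beata, Nikolai, Jamal, Amira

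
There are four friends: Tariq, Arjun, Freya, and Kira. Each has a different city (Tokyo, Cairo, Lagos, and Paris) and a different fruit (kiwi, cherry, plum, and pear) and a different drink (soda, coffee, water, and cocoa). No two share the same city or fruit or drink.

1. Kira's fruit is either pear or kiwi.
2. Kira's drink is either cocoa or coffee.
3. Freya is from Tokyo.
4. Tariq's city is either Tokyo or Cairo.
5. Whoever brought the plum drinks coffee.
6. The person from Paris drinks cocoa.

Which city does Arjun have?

With clues 1–3, Tokyo is impossible for Arjun's city.
With clues 1–4, Cairo is impossible for Arjun's city.
With clues 1–6, Paris is impossible for Arjun's city.
That leaves Lagos.

Lagos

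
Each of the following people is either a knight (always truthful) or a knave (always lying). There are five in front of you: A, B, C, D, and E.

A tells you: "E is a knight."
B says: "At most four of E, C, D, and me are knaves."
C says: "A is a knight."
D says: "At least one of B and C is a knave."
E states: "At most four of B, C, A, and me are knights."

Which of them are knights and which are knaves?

A: knight, B: knight, C: knight, D: knave, E: knight

Regardless of anyone's role, B's statement is true, so B is a knight.
With that fixed, E's statement is true, so E is a knight.
With that fixed, A's statement is true, so A is a knight.
With that fixed, C's statement is true, so C is a knight.
With that fixed, D's statement is false, so D is a knave.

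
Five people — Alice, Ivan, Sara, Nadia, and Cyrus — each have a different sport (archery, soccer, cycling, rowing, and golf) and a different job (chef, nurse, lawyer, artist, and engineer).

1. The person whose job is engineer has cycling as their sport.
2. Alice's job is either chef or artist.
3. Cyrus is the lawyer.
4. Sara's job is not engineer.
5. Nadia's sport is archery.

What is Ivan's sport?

cycling

With clues 1–5, archery, golf, rowing, and soccer are impossible for Ivan's sport.
That leaves cycling.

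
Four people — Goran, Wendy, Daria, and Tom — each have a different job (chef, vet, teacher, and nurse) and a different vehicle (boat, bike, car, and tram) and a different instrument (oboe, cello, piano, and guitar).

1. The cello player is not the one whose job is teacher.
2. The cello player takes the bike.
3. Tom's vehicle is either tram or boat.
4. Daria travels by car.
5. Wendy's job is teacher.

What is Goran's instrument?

With clues 1–5, guitar, oboe, and piano are impossible for Goran's instrument.
That leaves cello.

cello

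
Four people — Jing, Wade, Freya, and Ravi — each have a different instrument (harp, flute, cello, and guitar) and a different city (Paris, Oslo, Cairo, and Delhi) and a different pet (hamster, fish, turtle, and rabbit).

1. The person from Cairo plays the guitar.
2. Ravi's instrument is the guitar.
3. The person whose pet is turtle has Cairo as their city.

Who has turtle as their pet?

With clues 1–3, Freya, Jing, and Wade are impossible for the one with pet turtle.
That leaves Ravi.

Ravi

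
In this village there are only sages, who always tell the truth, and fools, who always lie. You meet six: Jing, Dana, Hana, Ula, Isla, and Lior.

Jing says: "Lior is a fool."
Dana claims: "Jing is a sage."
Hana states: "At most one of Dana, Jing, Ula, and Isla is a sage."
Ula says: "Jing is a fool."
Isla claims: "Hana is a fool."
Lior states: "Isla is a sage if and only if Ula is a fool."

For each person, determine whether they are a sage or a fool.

Jing: fool, Dana: fool, Hana: sage, Ula: sage, Isla: fool, Lior: sage

Consider Jing. Suppose Jing is a sage.
Then no assignment of the remaining roles makes every statement match its speaker's type — contradiction.
So Jing is a fool.
With that fixed, Dana's statement is false, so Dana is a fool.
With that fixed, Ula's statement is true, so Ula is a sage.
Consider Hana. Suppose Hana is a fool.
Then no assignment of the remaining roles makes every statement match its speaker's type — contradiction.
So Hana is a sage.
With that fixed, Isla's statement is false, so Isla is a fool.
With that fixed, Lior's statement is true, so Lior is a sage.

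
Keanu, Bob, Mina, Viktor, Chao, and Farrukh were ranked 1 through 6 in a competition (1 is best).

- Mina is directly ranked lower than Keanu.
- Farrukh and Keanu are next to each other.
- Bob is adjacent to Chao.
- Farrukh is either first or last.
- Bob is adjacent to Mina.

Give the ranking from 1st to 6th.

Farrukh, Keanu, Mina, Bob, Chao, Viktor

From clue 1: Keanu is in {1,2,3,4,5}.
From clues 1–2: Keanu is in {2,3,4,5}.
From clues 1–4: Farrukh → rank 1, Keanu → rank 2, Mina → rank 3.
From clues 1–5: Bob → rank 4, Chao → rank 5, Viktor → rank 6.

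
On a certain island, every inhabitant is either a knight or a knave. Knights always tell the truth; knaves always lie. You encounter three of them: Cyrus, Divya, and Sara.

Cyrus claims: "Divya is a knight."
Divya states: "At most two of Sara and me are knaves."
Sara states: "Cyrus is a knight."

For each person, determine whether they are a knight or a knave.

Cyrus: knight, Divya: knight, Sara: knight

Regardless of anyone's role, Divya's statement is true, so Divya is a knight.
With that fixed, Cyrus's statement is true, so Cyrus is a knight.
With that fixed, Sara's statement is true, so Sara is a knight.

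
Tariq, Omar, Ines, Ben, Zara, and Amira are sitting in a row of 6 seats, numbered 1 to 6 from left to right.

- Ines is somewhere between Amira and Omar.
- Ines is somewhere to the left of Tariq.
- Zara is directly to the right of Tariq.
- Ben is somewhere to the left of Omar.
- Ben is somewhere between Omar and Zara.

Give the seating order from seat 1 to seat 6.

From clue 1: Ines is in {2,3,4,5}.
From clues 1–2: Ines is in {2,3,4}.
From clues 1–3: Ines is in {2,3}.
From clues 1–5: Amira → seat 1, Ines → seat 2, Tariq → seat 3, Zara → seat 4, Ben → seat 5, Omar → seat 6.

Amira, Ines, Tariq, Zara, Ben, Omar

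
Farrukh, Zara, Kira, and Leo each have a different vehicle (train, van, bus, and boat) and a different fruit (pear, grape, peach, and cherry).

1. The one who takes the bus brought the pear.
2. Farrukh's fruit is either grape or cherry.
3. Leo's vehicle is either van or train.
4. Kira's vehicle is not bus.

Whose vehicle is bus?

Zara

With clues 1–2, Farrukh is impossible for the one with vehicle bus.
With clues 1–3, Leo is impossible for the one with vehicle bus.
With clues 1–4, Kira is impossible for the one with vehicle bus.
That leaves Zara.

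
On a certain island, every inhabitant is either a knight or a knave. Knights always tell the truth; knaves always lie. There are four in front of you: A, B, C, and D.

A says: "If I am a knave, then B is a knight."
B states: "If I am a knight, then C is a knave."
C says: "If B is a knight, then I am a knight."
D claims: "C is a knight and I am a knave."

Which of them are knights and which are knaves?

A: knight, B: knight, C: knave, D: knave

Consider A. Suppose A is a knave.
Then no assignment of the remaining roles makes every statement match its speaker's type — contradiction.
So A is a knight.
Consider B. Suppose B is a knave.
Then B's own statement would have to be false, but it can't be — contradiction.
So B is a knight.
Consider C. Suppose C is a knight.
Then B's statement comes out false, contradicting B being a knight.
So C is a knave.
With that fixed, D's statement is false, so D is a knave.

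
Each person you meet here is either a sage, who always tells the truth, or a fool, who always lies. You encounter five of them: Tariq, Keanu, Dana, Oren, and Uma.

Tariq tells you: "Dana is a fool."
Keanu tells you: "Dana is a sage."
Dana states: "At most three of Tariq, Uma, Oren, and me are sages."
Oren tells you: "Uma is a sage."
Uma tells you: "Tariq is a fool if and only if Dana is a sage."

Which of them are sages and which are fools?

Consider Tariq. Suppose Tariq is a sage.
Then no assignment of the remaining roles makes every statement match its speaker's type — contradiction.
So Tariq is a fool.
With that fixed, Dana's statement is true, so Dana is a sage.
With that fixed, Uma's statement is true, so Uma is a sage.
With that fixed, Keanu's statement is true, so Keanu is a sage.
With that fixed, Oren's statement is true, so Oren is a sage.

Tariq: fool, Keanu: sage, Dana: sage, Oren: sage, Uma: sage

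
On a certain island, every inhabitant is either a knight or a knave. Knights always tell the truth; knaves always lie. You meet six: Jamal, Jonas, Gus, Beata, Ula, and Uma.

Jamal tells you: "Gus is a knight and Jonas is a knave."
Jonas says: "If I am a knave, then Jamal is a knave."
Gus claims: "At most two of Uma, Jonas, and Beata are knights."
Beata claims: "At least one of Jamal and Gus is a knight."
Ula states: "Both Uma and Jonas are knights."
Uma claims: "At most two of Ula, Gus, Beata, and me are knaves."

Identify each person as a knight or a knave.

Consider Jamal. Suppose Jamal is a knave.
Then no assignment of the remaining roles makes every statement match its speaker's type — contradiction.
So Jamal is a knight.
With that fixed, Beata's statement is true, so Beata is a knight.
Consider Jonas. Suppose Jonas is a knight.
Then Jamal's statement comes out false, contradicting Jamal being a knight.
So Jonas is a knave.
With that fixed, Gus's statement is true, so Gus is a knight.
With that fixed, Ula's statement is false, so Ula is a knave.
With that fixed, Uma's statement is true, so Uma is a knight.

Jamal: knight, Jonas: knave, Gus: knight, Beata: knight, Ula: knave, Uma: knight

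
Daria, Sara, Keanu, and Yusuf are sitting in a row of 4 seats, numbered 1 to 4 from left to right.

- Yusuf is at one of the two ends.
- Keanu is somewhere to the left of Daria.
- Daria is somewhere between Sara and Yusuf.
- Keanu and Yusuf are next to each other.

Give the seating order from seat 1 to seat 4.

From clue 1: Yusuf is in {1,4}.
From clues 1–3: Daria → seat 3.
From clues 1–4: Yusuf → seat 1, Keanu → seat 2, Sara → seat 4.

Yusuf, Keanu, Daria, Sara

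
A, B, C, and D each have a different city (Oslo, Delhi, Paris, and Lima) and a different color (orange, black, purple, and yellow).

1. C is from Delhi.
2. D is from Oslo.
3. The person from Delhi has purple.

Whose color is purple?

C

With clues 1–3, A, B, and D are impossible for the one with color purple.
That leaves C.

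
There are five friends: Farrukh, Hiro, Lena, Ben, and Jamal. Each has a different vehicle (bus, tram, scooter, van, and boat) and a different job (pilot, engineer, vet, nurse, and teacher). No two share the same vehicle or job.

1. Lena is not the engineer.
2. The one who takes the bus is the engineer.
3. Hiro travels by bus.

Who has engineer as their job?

Clue 1 rules out Lena for the one with job engineer.
With clues 1–3, Ben, Farrukh, and Jamal are impossible for the one with job engineer.
That leaves Hiro.

Hiro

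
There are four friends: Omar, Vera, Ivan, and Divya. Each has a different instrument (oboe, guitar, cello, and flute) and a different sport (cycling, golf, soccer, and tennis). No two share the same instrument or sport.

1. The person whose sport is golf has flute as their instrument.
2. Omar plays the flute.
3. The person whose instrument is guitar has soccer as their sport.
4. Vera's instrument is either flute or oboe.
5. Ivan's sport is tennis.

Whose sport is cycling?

Vera

With clues 1–2, Omar is impossible for the one with sport cycling.
With clues 1–5, Divya and Ivan are impossible for the one with sport cycling.
That leaves Vera.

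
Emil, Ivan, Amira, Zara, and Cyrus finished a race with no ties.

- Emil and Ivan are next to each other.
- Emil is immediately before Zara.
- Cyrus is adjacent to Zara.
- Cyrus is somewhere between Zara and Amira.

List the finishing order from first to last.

Ivan, Emil, Zara, Cyrus, Amira

From clues 1–2: Emil is in {2,3,4}.
From clues 1–3: Emil is in {2,3}.
From clues 1–4: Ivan → place 1, Emil → place 2, Zara → place 3, Cyrus → place 4, Amira → place 5.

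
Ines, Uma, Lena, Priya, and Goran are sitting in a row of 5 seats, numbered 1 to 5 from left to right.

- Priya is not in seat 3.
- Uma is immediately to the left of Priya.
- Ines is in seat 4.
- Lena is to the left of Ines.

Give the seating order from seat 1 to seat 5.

From clue 1: Priya is in {1,2,4,5}.
From clues 1–2: Uma is in {1,3,4}.
From clues 1–3: Uma → seat 1, Priya → seat 2, Ines → seat 4.
From clues 1–4: Lena → seat 3, Goran → seat 5.

Uma, Priya, Lena, Ines, Goran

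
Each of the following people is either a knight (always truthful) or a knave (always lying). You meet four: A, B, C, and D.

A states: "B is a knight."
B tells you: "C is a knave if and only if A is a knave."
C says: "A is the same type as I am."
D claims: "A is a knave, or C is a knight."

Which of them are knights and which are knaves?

Consider A. Suppose A is a knave.
Then whichever role C has, C's statement has the wrong truth value — contradiction.
So A is a knight.
Consider B. Suppose B is a knave.
Then A's statement comes out false, contradicting A being a knight.
So B is a knight.
Consider C. Suppose C is a knave.
Then B's statement comes out false, contradicting B being a knight.
So C is a knight.
With that fixed, D's statement is true, so D is a knight.

A: knight, B: knight, C: knight, D: knight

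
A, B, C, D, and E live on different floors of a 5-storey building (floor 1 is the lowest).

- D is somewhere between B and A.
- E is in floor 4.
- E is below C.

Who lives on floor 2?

D

With clues 1–2, E is ruled out for floor 2.
With clues 1–3, A, B, and C are ruled out for floor 2.
So floor 2 is D.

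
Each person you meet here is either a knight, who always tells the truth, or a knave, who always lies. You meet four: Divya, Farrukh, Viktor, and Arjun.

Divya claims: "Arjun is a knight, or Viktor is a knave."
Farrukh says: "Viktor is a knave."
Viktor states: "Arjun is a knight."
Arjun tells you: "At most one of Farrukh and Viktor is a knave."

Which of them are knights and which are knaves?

Divya: knight, Farrukh: knave, Viktor: knight, Arjun: knight

Consider Divya. Suppose Divya is a knave.
Then no assignment of the remaining roles makes every statement match its speaker's type — contradiction.
So Divya is a knight.
Consider Farrukh. Suppose Farrukh is a knight.
Then no assignment of the remaining roles makes every statement match its speaker's type — contradiction.
So Farrukh is a knave.
Consider Viktor. Suppose Viktor is a knave.
Then Farrukh's statement comes out true, contradicting Farrukh being a knave.
So Viktor is a knight.
With that fixed, Arjun's statement is true, so Arjun is a knight.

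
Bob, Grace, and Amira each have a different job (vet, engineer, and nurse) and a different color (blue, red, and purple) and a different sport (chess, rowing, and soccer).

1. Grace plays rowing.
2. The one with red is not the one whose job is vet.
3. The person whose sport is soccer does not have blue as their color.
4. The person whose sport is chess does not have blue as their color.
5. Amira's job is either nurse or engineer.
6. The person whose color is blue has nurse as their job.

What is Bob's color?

purple

With clues 1–4, blue is impossible for Bob's color.
With clues 1–6, red is impossible for Bob's color.
That leaves purple.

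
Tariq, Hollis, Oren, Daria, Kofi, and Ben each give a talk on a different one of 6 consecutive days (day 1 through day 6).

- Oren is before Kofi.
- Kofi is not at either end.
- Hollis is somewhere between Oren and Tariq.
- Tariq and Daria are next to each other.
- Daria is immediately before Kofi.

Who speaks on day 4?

With clues 1–5, Ben, Hollis, Kofi, Oren, and Tariq are ruled out for day 4.
So day 4 is Daria.

Daria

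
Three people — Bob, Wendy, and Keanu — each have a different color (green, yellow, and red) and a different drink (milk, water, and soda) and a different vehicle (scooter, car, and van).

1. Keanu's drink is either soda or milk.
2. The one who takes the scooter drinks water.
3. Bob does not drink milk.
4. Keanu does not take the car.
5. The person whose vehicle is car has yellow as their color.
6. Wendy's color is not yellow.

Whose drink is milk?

Keanu

With clues 1–3, Bob is impossible for the one with drink milk.
With clues 1–6, Wendy is impossible for the one with drink milk.
That leaves Keanu.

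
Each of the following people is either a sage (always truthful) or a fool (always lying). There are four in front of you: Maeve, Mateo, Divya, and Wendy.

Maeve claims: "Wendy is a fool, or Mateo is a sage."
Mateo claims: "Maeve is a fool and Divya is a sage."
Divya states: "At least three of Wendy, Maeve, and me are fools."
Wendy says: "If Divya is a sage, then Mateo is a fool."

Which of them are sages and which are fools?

Consider Maeve. Suppose Maeve is a sage.
Then no assignment of the remaining roles makes every statement match its speaker's type — contradiction.
So Maeve is a fool.
Consider Mateo. Suppose Mateo is a sage.
Then Maeve's statement comes out true, contradicting Maeve being a fool.
So Mateo is a fool.
With that fixed, Wendy's statement is true, so Wendy is a sage.
With that fixed, Divya's statement is false, so Divya is a fool.

Maeve: fool, Mateo: fool, Divya: fool, Wendy: sage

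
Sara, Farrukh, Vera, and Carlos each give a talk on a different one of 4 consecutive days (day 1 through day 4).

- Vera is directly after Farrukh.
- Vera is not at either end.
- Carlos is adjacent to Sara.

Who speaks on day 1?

Farrukh

With clue 1, Vera is ruled out for day 1.
With clues 1–3, Carlos and Sara are ruled out for day 1.
So day 1 is Farrukh.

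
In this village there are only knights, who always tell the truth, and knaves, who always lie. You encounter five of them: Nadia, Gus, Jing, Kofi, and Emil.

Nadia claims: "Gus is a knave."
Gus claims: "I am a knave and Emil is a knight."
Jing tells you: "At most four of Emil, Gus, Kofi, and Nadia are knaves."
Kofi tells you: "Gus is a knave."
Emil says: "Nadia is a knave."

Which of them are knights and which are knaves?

Regardless of anyone's role, Jing's statement is true, so Jing is a knight.
Consider Nadia. Suppose Nadia is a knave.
Then no assignment of the remaining roles makes every statement match its speaker's type — contradiction.
So Nadia is a knight.
With that fixed, Emil's statement is false, so Emil is a knave.
With that fixed, Gus's statement is false, so Gus is a knave.
With that fixed, Kofi's statement is true, so Kofi is a knight.

Nadia: knight, Gus: knave, Jing: knight, Kofi: knight, Emil: knave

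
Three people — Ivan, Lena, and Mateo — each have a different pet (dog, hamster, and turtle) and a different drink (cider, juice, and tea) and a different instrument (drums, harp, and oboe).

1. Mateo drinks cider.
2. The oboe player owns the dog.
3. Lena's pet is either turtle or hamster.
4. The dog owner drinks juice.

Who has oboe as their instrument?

Ivan

With clues 1–3, Lena is impossible for the one with instrument oboe.
With clues 1–4, Mateo is impossible for the one with instrument oboe.
That leaves Ivan.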